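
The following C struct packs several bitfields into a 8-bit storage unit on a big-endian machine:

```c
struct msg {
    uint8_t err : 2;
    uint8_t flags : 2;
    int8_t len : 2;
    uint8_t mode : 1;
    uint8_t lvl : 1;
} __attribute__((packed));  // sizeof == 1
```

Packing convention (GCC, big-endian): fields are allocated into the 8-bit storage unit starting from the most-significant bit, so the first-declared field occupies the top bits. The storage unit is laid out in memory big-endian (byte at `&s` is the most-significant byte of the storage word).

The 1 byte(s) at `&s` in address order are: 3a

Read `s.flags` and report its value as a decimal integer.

[0]=0x3a (big-endian) → word 0x3a
err [6+:2] = (word>>6) & 0x3 = 0
flags [4+:2] = (word>>4) & 0x3 = 3  ←
len [2+:2] = (word>>2) & 0x3 = 2
mode [1+:1] = (word>>1) & 0x1 = 1
lvl [0+:1] = (word>>0) & 0x1 = 0

3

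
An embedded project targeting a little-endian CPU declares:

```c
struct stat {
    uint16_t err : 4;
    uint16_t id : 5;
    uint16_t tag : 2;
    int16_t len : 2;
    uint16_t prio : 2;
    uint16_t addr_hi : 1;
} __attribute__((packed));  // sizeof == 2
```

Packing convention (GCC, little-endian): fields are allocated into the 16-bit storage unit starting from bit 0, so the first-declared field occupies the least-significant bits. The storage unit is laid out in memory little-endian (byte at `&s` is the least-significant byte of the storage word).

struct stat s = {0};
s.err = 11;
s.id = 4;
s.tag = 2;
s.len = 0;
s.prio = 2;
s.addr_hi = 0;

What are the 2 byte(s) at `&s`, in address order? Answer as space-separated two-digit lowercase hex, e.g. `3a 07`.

4b 44

err:4 = 11 → 0xb << 0 → word 0x000b
id:5 = 4 → 0x4 << 4 → word 0x004b
tag:2 = 2 → 0x2 << 9 → word 0x044b
len:2 = 0 → 0x0 << 11 → word 0x044b
prio:2 = 2 → 0x2 << 13 → word 0x444b
addr_hi:1 = 0 → 0x0 << 15 → word 0x444b
word = 0x444b → little-endian bytes:
  [0]=0x4b  [1]=0x44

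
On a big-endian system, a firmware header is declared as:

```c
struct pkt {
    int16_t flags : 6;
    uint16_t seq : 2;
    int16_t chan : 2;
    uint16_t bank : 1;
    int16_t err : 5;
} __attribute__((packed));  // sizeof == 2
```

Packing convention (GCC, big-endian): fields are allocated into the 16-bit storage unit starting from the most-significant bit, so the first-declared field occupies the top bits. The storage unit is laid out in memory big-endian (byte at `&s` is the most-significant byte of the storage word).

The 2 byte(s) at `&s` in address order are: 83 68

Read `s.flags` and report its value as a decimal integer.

-32

[0]=0x83 [1]=0x68 (big-endian) → word 0x8368
flags [10+:6] = (word>>10) & 0x3f = 32  ←
seq [8+:2] = (word>>8) & 0x3 = 3
chan [6+:2] = (word>>6) & 0x3 = 1
bank [5+:1] = (word>>5) & 0x1 = 1
err [0+:5] = (word>>0) & 0x1f = 8
flags signed 6b, MSB=1: 32 - 64 = -32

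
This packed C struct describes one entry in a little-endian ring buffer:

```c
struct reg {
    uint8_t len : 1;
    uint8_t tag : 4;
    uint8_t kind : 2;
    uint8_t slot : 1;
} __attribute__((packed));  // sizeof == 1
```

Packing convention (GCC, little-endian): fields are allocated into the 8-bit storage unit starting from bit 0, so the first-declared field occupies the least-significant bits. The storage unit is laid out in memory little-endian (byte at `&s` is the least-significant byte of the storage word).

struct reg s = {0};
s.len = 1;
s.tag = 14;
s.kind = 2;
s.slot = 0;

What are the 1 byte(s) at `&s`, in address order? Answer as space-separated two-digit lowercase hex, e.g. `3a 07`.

[0+:1] len=1 & 0x1 = 0x1; word=0x01
[1+:4] tag=14 & 0xf = 0xe; word=0x1d
[5+:2] kind=2 & 0x3 = 0x2; word=0x5d
[7+:1] slot=0 & 0x1 = 0x0; word=0x5d
word = 0x5d → little-endian bytes:
  [0]=0x5d

5d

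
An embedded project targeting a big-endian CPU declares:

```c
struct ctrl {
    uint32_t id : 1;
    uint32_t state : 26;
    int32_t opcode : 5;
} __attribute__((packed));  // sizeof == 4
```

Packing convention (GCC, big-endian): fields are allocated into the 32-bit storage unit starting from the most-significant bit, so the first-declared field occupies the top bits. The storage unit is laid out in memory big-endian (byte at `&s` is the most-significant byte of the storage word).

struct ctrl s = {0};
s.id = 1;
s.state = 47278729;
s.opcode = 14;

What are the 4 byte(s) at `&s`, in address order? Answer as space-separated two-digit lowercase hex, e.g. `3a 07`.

da 2d 51 2e

id:1 = 1 → 0x1 << 31 → word 0x80000000
state:26 = 47278729 → 0x2d16a89 << 5 → word 0xda2d5120
opcode:5 = 14 → 0xe << 0 → word 0xda2d512e
word = 0xda2d512e → big-endian bytes:
  [0]=0xda  [1]=0x2d  [2]=0x51  [3]=0x2e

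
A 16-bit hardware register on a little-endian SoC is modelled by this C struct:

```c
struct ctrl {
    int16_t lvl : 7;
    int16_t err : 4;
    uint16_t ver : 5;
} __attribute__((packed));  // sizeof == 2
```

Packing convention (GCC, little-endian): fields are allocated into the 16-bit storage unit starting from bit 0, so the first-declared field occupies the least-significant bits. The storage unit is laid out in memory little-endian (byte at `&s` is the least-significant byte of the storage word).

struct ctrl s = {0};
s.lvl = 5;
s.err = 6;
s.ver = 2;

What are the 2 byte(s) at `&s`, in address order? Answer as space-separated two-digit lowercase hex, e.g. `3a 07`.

05 13

lvl:7 = 5 → 0x5 << 0 → word 0x0005
err:4 = 6 → 0x6 << 7 → word 0x0305
ver:5 = 2 → 0x2 << 11 → word 0x1305
word = 0x1305 → little-endian bytes:
  [0]=0x05  [1]=0x13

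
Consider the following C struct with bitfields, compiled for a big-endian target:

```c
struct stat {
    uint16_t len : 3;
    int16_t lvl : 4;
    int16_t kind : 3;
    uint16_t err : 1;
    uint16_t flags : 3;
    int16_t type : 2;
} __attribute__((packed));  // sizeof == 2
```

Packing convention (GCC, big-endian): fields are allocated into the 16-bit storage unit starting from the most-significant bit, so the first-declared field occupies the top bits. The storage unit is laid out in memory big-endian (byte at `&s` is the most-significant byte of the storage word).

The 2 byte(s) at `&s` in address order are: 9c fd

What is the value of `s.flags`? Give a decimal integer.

7

[0]=0x9c [1]=0xfd (big-endian) → word 0x9cfd
len [13+:3] = (word>>13) & 0x7 = 4
lvl [9+:4] = (word>>9) & 0xf = 14
kind [6+:3] = (word>>6) & 0x7 = 3
err [5+:1] = (word>>5) & 0x1 = 1
flags [2+:3] = (word>>2) & 0x7 = 7  ←
type [0+:2] = (word>>0) & 0x3 = 1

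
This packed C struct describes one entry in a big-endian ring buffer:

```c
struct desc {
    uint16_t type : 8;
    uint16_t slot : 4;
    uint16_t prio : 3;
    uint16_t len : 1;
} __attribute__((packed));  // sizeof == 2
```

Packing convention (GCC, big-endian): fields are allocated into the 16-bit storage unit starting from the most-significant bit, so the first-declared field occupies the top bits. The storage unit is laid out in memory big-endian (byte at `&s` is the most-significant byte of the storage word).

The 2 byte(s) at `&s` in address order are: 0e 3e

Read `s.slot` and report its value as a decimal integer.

[0]=0x0e [1]=0x3e (big-endian) → word 0x0e3e
type:8 @ bit 8 → (0x0e3e>>8)&0xff = 0xe
slot:4 @ bit 4 → (0x0e3e>>4)&0xf = 0x3  ←
prio:3 @ bit 1 → (0x0e3e>>1)&0x7 = 0x7
len:1 @ bit 0 → (0x0e3e>>0)&0x1 = 0x0

3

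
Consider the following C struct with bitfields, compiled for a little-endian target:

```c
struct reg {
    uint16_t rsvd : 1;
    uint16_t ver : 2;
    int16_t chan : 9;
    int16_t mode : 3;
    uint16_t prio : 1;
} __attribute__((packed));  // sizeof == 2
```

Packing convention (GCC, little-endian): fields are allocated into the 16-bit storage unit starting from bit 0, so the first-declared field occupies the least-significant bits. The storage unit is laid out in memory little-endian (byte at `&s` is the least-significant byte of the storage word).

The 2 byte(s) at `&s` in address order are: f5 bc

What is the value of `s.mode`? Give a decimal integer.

[0]=0xf5 [1]=0xbc (little-endian) → word 0xbcf5
rsvd:1 @ bit 0 → (0xbcf5>>0)&0x1 = 0x1
ver:2 @ bit 1 → (0xbcf5>>1)&0x3 = 0x2
chan:9 @ bit 3 → (0xbcf5>>3)&0x1ff = 0x19e
mode:3 @ bit 12 → (0xbcf5>>12)&0x7 = 0x3  ←
prio:1 @ bit 15 → (0xbcf5>>15)&0x1 = 0x1
mode signed 3b, MSB=0: value = 3

3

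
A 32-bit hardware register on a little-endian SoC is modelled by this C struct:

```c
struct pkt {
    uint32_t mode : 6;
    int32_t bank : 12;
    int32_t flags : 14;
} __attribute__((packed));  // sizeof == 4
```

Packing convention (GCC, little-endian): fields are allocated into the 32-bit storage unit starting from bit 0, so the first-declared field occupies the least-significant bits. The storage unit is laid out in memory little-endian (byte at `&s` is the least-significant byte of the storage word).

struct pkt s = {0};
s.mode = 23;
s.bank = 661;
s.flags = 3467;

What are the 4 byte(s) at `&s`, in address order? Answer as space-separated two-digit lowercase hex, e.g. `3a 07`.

57 a5 2c 36

mode:6 = 23 → 0x17 << 0 → word 0x00000017
bank:12 = 661 → 0x295 << 6 → word 0x0000a557
flags:14 = 3467 → 0xd8b << 18 → word 0x362ca557
word = 0x362ca557 → little-endian bytes:
  [0]=0x57  [1]=0xa5  [2]=0x2c  [3]=0x36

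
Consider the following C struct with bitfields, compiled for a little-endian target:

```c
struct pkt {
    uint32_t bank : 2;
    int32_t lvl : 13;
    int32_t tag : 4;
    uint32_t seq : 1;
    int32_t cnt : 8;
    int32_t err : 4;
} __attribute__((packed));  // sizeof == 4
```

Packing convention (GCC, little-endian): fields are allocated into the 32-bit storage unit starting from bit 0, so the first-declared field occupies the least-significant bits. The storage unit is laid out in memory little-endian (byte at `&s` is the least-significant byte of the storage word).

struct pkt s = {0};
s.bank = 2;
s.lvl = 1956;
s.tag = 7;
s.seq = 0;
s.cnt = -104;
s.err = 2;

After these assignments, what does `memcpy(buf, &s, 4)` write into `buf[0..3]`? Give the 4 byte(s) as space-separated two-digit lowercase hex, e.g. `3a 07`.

92 9e 83 29

bank (2b) val=2 bits=0x2 at bit 0: 0x00000002
lvl (13b) val=1956 bits=0x7a4 at bit 2: 0x00001e92
tag (4b) val=7 bits=0x7 at bit 15: 0x00039e92
seq (1b) val=0 bits=0x0 at bit 19: 0x00039e92
cnt (8b) val=-104 bits=0x98 at bit 20: 0x09839e92
err (4b) val=2 bits=0x2 at bit 28: 0x29839e92
word = 0x29839e92 → little-endian bytes:
  [0]=0x92  [1]=0x9e  [2]=0x83  [3]=0x29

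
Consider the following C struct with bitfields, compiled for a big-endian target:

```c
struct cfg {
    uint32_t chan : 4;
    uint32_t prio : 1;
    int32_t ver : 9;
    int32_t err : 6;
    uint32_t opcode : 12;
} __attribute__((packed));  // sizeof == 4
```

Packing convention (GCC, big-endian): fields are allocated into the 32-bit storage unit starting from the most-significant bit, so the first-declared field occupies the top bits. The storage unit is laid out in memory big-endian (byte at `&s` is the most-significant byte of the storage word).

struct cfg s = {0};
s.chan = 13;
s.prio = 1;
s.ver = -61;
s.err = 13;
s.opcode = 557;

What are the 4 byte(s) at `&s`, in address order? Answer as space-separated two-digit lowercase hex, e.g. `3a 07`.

chan (4b) val=13 bits=0xd at bit 28: 0xd0000000
prio (1b) val=1 bits=0x1 at bit 27: 0xd8000000
ver (9b) val=-61 bits=0x1c3 at bit 18: 0xdf0c0000
err (6b) val=13 bits=0xd at bit 12: 0xdf0cd000
opcode (12b) val=557 bits=0x22d at bit 0: 0xdf0cd22d
word = 0xdf0cd22d → big-endian bytes:
  [0]=0xdf  [1]=0x0c  [2]=0xd2  [3]=0x2d

df 0c d2 2d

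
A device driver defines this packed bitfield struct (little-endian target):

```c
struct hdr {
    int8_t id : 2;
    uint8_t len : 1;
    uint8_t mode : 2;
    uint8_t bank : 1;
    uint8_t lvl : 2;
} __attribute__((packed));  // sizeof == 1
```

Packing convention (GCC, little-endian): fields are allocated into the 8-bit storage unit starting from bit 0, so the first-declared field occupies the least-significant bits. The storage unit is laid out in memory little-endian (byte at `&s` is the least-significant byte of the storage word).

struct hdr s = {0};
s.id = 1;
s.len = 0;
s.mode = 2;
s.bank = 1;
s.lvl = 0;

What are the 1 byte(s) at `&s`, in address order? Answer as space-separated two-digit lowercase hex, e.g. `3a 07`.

31

[0+:2] id=1 & 0x3 = 0x1; word=0x01
[2+:1] len=0 & 0x1 = 0x0; word=0x01
[3+:2] mode=2 & 0x3 = 0x2; word=0x11
[5+:1] bank=1 & 0x1 = 0x1; word=0x31
[6+:2] lvl=0 & 0x3 = 0x0; word=0x31
word = 0x31 → little-endian bytes:
  [0]=0x31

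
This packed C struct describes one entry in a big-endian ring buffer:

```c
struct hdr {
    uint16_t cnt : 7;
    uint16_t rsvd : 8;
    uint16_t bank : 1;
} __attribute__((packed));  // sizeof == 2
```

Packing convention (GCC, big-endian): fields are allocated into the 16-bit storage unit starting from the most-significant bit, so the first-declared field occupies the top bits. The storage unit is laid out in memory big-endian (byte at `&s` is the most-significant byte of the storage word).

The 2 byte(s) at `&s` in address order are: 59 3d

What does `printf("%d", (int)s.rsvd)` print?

158

[0]=0x59 [1]=0x3d (big-endian) → word 0x593d
cnt [9+:7] = (word>>9) & 0x7f = 44
rsvd [1+:8] = (word>>1) & 0xff = 158  ←
bank [0+:1] = (word>>0) & 0x1 = 1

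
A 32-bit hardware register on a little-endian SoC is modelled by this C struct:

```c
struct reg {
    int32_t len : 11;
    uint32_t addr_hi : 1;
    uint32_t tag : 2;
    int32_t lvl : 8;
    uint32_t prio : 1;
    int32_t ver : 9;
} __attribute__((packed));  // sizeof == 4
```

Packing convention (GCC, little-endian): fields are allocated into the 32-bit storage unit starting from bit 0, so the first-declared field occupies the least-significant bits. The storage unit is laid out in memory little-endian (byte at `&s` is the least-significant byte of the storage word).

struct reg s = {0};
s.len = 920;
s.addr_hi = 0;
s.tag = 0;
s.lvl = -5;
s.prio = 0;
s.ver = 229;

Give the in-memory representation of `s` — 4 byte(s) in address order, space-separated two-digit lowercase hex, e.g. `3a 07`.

[0+:11] len=920 & 0x7ff = 0x398; word=0x00000398
[11+:1] addr_hi=0 & 0x1 = 0x0; word=0x00000398
[12+:2] tag=0 & 0x3 = 0x0; word=0x00000398
[14+:8] lvl=-5 & 0xff = 0xfb; word=0x003ec398
[22+:1] prio=0 & 0x1 = 0x0; word=0x003ec398
[23+:9] ver=229 & 0x1ff = 0xe5; word=0x72bec398
word = 0x72bec398 → little-endian bytes:
  [0]=0x98  [1]=0xc3  [2]=0xbe  [3]=0x72

98 c3 be 72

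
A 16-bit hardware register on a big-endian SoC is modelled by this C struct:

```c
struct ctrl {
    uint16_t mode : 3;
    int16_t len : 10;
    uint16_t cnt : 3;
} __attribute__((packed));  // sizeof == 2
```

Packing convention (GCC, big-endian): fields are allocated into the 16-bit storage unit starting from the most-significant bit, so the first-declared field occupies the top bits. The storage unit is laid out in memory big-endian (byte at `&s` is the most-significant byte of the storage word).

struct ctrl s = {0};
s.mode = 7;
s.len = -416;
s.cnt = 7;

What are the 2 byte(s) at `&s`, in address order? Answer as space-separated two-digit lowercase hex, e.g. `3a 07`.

f3 07

[13+:3] mode=7 & 0x7 = 0x7; word=0xe000
[3+:10] len=-416 & 0x3ff = 0x260; word=0xf300
[0+:3] cnt=7 & 0x7 = 0x7; word=0xf307
word = 0xf307 → big-endian bytes:
  [0]=0xf3  [1]=0x07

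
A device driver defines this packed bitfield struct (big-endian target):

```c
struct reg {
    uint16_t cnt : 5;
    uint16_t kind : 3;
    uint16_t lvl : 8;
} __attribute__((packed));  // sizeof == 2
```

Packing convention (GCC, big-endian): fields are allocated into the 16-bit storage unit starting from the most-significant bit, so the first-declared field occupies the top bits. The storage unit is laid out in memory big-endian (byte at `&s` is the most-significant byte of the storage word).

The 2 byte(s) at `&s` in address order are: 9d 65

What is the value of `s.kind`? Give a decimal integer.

5

[0]=0x9d [1]=0x65 (big-endian) → word 0x9d65
cnt [11+:5] = (word>>11) & 0x1f = 19
kind [8+:3] = (word>>8) & 0x7 = 5  ←
lvl [0+:8] = (word>>0) & 0xff = 101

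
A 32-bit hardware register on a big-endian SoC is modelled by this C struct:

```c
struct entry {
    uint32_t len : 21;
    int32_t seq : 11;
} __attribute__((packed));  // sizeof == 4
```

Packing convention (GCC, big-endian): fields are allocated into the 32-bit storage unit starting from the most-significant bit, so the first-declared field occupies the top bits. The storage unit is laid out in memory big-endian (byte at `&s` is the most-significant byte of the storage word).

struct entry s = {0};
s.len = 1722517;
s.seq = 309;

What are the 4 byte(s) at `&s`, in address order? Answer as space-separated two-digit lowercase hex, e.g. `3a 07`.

len (21b) val=1722517 bits=0x1a4895 at bit 11: 0xd244a800
seq (11b) val=309 bits=0x135 at bit 0: 0xd244a935
word = 0xd244a935 → big-endian bytes:
  [0]=0xd2  [1]=0x44  [2]=0xa9  [3]=0x35

d2 44 a9 35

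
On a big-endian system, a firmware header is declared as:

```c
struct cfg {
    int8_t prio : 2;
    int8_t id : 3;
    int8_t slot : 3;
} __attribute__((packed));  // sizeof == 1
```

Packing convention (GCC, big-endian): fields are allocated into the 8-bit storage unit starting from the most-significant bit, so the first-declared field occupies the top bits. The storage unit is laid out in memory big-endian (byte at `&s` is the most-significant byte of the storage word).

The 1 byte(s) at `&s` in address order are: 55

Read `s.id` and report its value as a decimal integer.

[0]=0x55 (big-endian) → word 0x55
prio [6+:2] = (word>>6) & 0x3 = 1
id [3+:3] = (word>>3) & 0x7 = 2  ←
slot [0+:3] = (word>>0) & 0x7 = 5
id signed 3b, MSB=0: value = 2

2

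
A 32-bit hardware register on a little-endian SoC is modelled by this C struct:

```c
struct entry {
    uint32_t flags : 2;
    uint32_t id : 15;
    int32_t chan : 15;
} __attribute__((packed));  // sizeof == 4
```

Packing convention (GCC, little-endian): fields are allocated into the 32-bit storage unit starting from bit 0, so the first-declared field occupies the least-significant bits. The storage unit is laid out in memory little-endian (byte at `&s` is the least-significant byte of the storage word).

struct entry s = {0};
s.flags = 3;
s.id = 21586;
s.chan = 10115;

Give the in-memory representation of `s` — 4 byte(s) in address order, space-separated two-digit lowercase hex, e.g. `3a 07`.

4b 51 07 4f

[0+:2] flags=3 & 0x3 = 0x3; word=0x00000003
[2+:15] id=21586 & 0x7fff = 0x5452; word=0x0001514b
[17+:15] chan=10115 & 0x7fff = 0x2783; word=0x4f07514b
word = 0x4f07514b → little-endian bytes:
  [0]=0x4b  [1]=0x51  [2]=0x07  [3]=0x4f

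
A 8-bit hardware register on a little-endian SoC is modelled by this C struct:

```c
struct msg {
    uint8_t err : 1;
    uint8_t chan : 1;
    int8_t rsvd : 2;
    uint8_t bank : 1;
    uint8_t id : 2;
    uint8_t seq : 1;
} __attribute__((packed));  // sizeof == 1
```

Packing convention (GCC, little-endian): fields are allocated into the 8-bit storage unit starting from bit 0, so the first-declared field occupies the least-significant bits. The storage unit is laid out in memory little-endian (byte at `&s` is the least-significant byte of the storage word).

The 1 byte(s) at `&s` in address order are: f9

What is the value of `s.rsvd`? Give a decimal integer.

[0]=0xf9 (little-endian) → word 0xf9
err:1 @ bit 0 → (0xf9>>0)&0x1 = 0x1
chan:1 @ bit 1 → (0xf9>>1)&0x1 = 0x0
rsvd:2 @ bit 2 → (0xf9>>2)&0x3 = 0x2  ←
bank:1 @ bit 4 → (0xf9>>4)&0x1 = 0x1
id:2 @ bit 5 → (0xf9>>5)&0x3 = 0x3
seq:1 @ bit 7 → (0xf9>>7)&0x1 = 0x1
rsvd signed 2b, MSB=1: 2 - 4 = -2

-2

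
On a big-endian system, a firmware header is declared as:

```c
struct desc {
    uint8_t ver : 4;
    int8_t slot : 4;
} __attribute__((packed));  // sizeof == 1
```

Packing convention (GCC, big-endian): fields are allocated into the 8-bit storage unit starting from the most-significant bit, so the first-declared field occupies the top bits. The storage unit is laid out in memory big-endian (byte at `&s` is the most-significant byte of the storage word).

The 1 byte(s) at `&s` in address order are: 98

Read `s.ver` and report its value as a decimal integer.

9

[0]=0x98 (big-endian) → word 0x98
ver [4+:4] = (word>>4) & 0xf = 9  ←
slot [0+:4] = (word>>0) & 0xf = 8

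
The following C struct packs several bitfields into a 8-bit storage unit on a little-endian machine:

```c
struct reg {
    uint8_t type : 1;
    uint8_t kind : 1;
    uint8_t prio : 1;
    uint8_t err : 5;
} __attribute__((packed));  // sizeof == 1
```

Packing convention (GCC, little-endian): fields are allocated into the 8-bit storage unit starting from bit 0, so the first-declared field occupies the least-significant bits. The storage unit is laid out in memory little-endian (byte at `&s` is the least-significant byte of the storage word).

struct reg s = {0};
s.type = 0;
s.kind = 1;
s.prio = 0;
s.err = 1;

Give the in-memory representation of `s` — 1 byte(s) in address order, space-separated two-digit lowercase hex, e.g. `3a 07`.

type:1 = 0 → 0x0 << 0 → word 0x00
kind:1 = 1 → 0x1 << 1 → word 0x02
prio:1 = 0 → 0x0 << 2 → word 0x02
err:5 = 1 → 0x1 << 3 → word 0x0a
word = 0x0a → little-endian bytes:
  [0]=0x0a

0a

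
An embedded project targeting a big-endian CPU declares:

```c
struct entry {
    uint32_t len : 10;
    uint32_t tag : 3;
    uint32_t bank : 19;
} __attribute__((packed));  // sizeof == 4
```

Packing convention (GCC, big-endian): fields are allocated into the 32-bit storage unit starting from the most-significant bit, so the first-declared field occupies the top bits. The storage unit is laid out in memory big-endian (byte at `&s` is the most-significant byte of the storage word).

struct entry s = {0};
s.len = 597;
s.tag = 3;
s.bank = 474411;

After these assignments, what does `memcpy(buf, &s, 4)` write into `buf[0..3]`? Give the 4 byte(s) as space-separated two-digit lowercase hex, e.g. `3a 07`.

95 5f 3d 2b

[22+:10] len=597 & 0x3ff = 0x255; word=0x95400000
[19+:3] tag=3 & 0x7 = 0x3; word=0x95580000
[0+:19] bank=474411 & 0x7ffff = 0x73d2b; word=0x955f3d2b
word = 0x955f3d2b → big-endian bytes:
  [0]=0x95  [1]=0x5f  [2]=0x3d  [3]=0x2b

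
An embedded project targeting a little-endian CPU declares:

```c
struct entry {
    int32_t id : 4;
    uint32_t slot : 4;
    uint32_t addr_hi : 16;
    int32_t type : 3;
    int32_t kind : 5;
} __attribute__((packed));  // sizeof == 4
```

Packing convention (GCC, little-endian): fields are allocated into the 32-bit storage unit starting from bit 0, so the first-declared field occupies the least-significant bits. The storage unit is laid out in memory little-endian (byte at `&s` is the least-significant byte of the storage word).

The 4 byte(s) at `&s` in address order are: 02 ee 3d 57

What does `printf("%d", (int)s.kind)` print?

10

[0]=0x02 [1]=0xee [2]=0x3d [3]=0x57 (little-endian) → word 0x573dee02
id [0+:4] = (word>>0) & 0xf = 2
slot [4+:4] = (word>>4) & 0xf = 0
addr_hi [8+:16] = (word>>8) & 0xffff = 15854
type [24+:3] = (word>>24) & 0x7 = 7
kind [27+:5] = (word>>27) & 0x1f = 10  ←
kind signed 5b, MSB=0: value = 10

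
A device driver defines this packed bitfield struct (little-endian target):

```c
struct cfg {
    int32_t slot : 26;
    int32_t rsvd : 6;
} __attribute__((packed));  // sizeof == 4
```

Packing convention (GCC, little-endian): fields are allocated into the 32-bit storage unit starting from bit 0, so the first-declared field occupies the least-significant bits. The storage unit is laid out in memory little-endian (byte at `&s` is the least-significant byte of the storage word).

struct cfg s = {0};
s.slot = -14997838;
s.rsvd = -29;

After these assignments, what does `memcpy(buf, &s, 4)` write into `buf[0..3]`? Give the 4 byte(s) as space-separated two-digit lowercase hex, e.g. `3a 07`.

b2 26 1b 8f

[0+:26] slot=-14997838 & 0x3ffffff = 0x31b26b2; word=0x031b26b2
[26+:6] rsvd=-29 & 0x3f = 0x23; word=0x8f1b26b2
word = 0x8f1b26b2 → little-endian bytes:
  [0]=0xb2  [1]=0x26  [2]=0x1b  [3]=0x8f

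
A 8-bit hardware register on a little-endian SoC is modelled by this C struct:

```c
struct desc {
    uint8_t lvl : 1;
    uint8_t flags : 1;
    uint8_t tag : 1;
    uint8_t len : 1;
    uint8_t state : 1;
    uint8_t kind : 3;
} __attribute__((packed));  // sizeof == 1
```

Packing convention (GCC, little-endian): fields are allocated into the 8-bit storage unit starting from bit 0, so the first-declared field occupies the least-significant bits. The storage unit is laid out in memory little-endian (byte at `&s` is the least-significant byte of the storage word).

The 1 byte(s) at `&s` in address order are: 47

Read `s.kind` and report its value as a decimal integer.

2

[0]=0x47 (little-endian) → word 0x47
lvl [0+:1] = (word>>0) & 0x1 = 1
flags [1+:1] = (word>>1) & 0x1 = 1
tag [2+:1] = (word>>2) & 0x1 = 1
len [3+:1] = (word>>3) & 0x1 = 0
state [4+:1] = (word>>4) & 0x1 = 0
kind [5+:3] = (word>>5) & 0x7 = 2  ←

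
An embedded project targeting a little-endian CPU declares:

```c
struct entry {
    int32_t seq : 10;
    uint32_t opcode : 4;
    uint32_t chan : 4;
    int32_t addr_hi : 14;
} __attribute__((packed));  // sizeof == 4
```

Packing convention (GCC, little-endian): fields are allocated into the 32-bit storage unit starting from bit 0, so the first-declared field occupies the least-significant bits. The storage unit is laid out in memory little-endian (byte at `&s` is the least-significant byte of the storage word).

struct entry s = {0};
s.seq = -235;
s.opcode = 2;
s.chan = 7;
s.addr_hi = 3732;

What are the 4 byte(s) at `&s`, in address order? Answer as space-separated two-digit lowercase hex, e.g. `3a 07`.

15 cb 51 3a

[0+:10] seq=-235 & 0x3ff = 0x315; word=0x00000315
[10+:4] opcode=2 & 0xf = 0x2; word=0x00000b15
[14+:4] chan=7 & 0xf = 0x7; word=0x0001cb15
[18+:14] addr_hi=3732 & 0x3fff = 0xe94; word=0x3a51cb15
word = 0x3a51cb15 → little-endian bytes:
  [0]=0x15  [1]=0xcb  [2]=0x51  [3]=0x3a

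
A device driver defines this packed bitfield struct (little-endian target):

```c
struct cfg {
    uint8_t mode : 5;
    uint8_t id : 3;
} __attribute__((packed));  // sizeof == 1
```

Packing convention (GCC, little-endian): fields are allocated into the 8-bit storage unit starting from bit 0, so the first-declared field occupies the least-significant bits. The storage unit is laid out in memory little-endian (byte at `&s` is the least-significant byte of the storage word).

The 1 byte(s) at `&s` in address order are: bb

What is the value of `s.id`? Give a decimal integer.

[0]=0xbb (little-endian) → word 0xbb
mode [0+:5] = (word>>0) & 0x1f = 27
id [5+:3] = (word>>5) & 0x7 = 5  ←

5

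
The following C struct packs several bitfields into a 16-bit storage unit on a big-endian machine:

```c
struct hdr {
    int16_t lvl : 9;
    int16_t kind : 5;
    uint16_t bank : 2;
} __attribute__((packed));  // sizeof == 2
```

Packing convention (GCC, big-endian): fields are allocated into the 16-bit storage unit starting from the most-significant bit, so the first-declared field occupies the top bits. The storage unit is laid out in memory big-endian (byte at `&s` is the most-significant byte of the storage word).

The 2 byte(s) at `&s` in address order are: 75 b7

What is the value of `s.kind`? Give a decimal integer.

13

[0]=0x75 [1]=0xb7 (big-endian) → word 0x75b7
lvl:9 @ bit 7 → (0x75b7>>7)&0x1ff = 0xeb
kind:5 @ bit 2 → (0x75b7>>2)&0x1f = 0xd  ←
bank:2 @ bit 0 → (0x75b7>>0)&0x3 = 0x3
kind signed 5b, MSB=0: value = 13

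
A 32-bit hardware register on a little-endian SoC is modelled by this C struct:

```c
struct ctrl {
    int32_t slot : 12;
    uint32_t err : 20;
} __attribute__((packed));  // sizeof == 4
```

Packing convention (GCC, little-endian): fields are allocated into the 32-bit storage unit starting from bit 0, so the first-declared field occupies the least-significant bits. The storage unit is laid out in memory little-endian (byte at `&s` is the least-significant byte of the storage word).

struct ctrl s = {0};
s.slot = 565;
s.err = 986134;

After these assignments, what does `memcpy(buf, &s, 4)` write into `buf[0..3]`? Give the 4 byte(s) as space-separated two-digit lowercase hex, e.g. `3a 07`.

slot:12 = 565 → 0x235 << 0 → word 0x00000235
err:20 = 986134 → 0xf0c16 << 12 → word 0xf0c16235
word = 0xf0c16235 → little-endian bytes:
  [0]=0x35  [1]=0x62  [2]=0xc1  [3]=0xf0

35 62 c1 f0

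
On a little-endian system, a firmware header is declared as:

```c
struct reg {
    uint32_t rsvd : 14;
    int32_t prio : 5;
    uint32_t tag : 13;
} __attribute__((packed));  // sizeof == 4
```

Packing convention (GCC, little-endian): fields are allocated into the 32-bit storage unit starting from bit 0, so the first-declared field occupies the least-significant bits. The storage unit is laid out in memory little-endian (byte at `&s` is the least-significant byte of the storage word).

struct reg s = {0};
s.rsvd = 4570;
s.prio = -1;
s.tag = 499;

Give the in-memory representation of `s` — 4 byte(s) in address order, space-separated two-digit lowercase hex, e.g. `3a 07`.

rsvd (14b) val=4570 bits=0x11da at bit 0: 0x000011da
prio (5b) val=-1 bits=0x1f at bit 14: 0x0007d1da
tag (13b) val=499 bits=0x1f3 at bit 19: 0x0f9fd1da
word = 0x0f9fd1da → little-endian bytes:
  [0]=0xda  [1]=0xd1  [2]=0x9f  [3]=0x0f

da d1 9f 0f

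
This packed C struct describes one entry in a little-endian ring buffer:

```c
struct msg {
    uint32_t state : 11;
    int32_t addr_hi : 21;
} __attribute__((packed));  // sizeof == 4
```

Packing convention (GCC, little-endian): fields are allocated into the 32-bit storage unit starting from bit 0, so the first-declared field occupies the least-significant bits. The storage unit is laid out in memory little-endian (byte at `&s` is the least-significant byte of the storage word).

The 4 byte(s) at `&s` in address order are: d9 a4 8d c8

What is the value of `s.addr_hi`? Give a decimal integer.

-454220

[0]=0xd9 [1]=0xa4 [2]=0x8d [3]=0xc8 (little-endian) → word 0xc88da4d9
state:11 @ bit 0 → (0xc88da4d9>>0)&0x7ff = 0x4d9
addr_hi:21 @ bit 11 → (0xc88da4d9>>11)&0x1fffff = 0x1911b4  ←
addr_hi signed 21b, MSB=1: 1642932 - 2097152 = -454220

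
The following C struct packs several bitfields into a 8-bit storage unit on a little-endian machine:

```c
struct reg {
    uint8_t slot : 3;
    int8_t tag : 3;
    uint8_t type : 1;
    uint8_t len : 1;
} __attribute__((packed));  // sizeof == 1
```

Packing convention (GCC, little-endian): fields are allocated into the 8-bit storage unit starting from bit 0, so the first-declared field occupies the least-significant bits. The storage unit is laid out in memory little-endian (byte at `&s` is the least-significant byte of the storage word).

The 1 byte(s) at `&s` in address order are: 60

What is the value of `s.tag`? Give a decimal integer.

-4

[0]=0x60 (little-endian) → word 0x60
slot [0+:3] = (word>>0) & 0x7 = 0
tag [3+:3] = (word>>3) & 0x7 = 4  ←
type [6+:1] = (word>>6) & 0x1 = 1
len [7+:1] = (word>>7) & 0x1 = 0
tag signed 3b, MSB=1: 4 - 8 = -4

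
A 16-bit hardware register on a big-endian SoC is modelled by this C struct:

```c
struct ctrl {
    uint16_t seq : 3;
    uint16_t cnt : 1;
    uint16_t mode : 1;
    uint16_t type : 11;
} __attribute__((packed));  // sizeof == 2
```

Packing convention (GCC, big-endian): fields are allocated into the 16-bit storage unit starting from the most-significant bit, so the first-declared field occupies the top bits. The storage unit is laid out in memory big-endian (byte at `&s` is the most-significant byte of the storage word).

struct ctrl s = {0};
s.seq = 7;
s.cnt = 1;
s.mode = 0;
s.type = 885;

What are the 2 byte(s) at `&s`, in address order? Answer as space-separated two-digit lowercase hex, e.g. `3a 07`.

f3 75

[13+:3] seq=7 & 0x7 = 0x7; word=0xe000
[12+:1] cnt=1 & 0x1 = 0x1; word=0xf000
[11+:1] mode=0 & 0x1 = 0x0; word=0xf000
[0+:11] type=885 & 0x7ff = 0x375; word=0xf375
word = 0xf375 → big-endian bytes:
  [0]=0xf3  [1]=0x75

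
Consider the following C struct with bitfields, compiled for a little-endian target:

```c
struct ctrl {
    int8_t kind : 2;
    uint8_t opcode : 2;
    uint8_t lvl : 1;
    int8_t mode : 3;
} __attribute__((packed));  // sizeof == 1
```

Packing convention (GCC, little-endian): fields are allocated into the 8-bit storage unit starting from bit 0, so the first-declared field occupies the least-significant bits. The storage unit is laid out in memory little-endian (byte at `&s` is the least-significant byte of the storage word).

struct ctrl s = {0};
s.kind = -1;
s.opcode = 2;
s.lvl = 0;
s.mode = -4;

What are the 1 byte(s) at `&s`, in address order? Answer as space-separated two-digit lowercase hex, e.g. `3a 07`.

kind (2b) val=-1 bits=0x3 at bit 0: 0x03
opcode (2b) val=2 bits=0x2 at bit 2: 0x0b
lvl (1b) val=0 bits=0x0 at bit 4: 0x0b
mode (3b) val=-4 bits=0x4 at bit 5: 0x8b
word = 0x8b → little-endian bytes:
  [0]=0x8b

8b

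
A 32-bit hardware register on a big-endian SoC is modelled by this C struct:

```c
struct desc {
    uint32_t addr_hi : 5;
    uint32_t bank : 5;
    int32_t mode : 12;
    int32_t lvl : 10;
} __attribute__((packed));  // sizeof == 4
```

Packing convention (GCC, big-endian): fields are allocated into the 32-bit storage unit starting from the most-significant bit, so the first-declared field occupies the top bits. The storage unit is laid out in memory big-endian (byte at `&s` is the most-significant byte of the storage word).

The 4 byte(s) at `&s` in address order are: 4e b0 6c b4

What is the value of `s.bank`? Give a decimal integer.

[0]=0x4e [1]=0xb0 [2]=0x6c [3]=0xb4 (big-endian) → word 0x4eb06cb4
addr_hi [27+:5] = (word>>27) & 0x1f = 9
bank [22+:5] = (word>>22) & 0x1f = 26  ←
mode [10+:12] = (word>>10) & 0xfff = 3099
lvl [0+:10] = (word>>0) & 0x3ff = 180

26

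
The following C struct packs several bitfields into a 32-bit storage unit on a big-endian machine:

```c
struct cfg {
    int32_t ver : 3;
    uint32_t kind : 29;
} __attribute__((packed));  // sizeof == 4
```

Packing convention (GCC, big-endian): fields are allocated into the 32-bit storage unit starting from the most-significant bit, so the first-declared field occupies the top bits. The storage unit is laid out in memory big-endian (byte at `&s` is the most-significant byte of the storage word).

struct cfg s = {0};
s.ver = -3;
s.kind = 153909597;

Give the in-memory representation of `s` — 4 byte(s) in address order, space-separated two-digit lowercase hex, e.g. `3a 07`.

a9 2c 79 5d

ver:3 = -3 → 0x5 << 29 → word 0xa0000000
kind:29 = 153909597 → 0x92c795d << 0 → word 0xa92c795d
word = 0xa92c795d → big-endian bytes:
  [0]=0xa9  [1]=0x2c  [2]=0x79  [3]=0x5d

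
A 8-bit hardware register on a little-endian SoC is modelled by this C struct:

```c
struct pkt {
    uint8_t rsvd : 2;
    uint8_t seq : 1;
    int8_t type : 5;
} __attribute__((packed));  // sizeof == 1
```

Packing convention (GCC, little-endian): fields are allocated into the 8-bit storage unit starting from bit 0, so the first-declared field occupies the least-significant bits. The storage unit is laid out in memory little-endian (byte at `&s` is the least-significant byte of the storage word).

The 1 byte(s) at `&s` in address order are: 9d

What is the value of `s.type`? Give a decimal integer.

-13

[0]=0x9d (little-endian) → word 0x9d
rsvd:2 @ bit 0 → (0x9d>>0)&0x3 = 0x1
seq:1 @ bit 2 → (0x9d>>2)&0x1 = 0x1
type:5 @ bit 3 → (0x9d>>3)&0x1f = 0x13  ←
type signed 5b, MSB=1: 19 - 32 = -13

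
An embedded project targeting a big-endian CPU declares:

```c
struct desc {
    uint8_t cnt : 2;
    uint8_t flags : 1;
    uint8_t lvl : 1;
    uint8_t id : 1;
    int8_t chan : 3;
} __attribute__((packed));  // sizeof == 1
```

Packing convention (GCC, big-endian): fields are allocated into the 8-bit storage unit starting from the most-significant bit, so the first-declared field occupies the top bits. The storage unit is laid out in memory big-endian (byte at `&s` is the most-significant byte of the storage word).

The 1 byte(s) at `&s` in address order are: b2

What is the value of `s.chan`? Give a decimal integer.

[0]=0xb2 (big-endian) → word 0xb2
cnt [6+:2] = (word>>6) & 0x3 = 2
flags [5+:1] = (word>>5) & 0x1 = 1
lvl [4+:1] = (word>>4) & 0x1 = 1
id [3+:1] = (word>>3) & 0x1 = 0
chan [0+:3] = (word>>0) & 0x7 = 2  ←
chan signed 3b, MSB=0: value = 2

2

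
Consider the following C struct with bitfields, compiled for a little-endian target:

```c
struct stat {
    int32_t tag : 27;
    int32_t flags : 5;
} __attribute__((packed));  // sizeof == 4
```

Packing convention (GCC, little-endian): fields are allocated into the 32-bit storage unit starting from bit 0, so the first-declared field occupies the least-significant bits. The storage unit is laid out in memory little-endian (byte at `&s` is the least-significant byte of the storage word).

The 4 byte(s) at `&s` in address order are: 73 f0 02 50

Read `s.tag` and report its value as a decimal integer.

[0]=0x73 [1]=0xf0 [2]=0x02 [3]=0x50 (little-endian) → word 0x5002f073
tag:27 @ bit 0 → (0x5002f073>>0)&0x7ffffff = 0x2f073  ←
flags:5 @ bit 27 → (0x5002f073>>27)&0x1f = 0xa
tag signed 27b, MSB=0: value = 192627

192627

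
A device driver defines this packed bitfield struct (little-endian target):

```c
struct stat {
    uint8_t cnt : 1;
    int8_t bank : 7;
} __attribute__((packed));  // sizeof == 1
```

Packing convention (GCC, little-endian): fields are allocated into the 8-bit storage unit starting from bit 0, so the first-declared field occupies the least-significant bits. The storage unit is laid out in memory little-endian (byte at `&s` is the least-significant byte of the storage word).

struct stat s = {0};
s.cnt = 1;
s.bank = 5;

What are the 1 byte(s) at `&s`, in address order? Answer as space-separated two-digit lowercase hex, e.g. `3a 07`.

0b

cnt (1b) val=1 bits=0x1 at bit 0: 0x01
bank (7b) val=5 bits=0x5 at bit 1: 0x0b
word = 0x0b → little-endian bytes:
  [0]=0x0b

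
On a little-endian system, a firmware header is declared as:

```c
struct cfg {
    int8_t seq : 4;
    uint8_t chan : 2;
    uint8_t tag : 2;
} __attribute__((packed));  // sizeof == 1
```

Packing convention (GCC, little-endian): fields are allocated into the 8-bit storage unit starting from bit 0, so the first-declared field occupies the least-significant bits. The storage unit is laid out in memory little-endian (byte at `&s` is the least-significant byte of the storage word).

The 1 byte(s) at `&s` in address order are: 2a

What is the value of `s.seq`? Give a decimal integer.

[0]=0x2a (little-endian) → word 0x2a
seq [0+:4] = (word>>0) & 0xf = 10  ←
chan [4+:2] = (word>>4) & 0x3 = 2
tag [6+:2] = (word>>6) & 0x3 = 0
seq signed 4b, MSB=1: 10 - 16 = -6

-6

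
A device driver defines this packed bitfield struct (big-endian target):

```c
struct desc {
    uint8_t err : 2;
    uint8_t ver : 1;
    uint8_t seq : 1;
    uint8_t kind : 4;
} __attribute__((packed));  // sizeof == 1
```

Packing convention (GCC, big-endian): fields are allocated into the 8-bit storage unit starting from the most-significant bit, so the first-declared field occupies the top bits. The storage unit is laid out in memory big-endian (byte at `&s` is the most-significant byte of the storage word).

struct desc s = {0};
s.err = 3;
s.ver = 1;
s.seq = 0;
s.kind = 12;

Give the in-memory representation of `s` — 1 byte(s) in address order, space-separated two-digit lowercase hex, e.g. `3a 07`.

err:2 = 3 → 0x3 << 6 → word 0xc0
ver:1 = 1 → 0x1 << 5 → word 0xe0
seq:1 = 0 → 0x0 << 4 → word 0xe0
kind:4 = 12 → 0xc << 0 → word 0xec
word = 0xec → big-endian bytes:
  [0]=0xec

ec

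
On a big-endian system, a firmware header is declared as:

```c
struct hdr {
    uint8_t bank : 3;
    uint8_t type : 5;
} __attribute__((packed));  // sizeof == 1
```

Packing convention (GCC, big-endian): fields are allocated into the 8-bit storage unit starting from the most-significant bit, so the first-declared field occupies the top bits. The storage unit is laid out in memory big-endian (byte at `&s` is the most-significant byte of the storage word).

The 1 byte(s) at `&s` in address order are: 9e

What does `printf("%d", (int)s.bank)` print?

[0]=0x9e (big-endian) → word 0x9e
bank:3 @ bit 5 → (0x9e>>5)&0x7 = 0x4  ←
type:5 @ bit 0 → (0x9e>>0)&0x1f = 0x1e

4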